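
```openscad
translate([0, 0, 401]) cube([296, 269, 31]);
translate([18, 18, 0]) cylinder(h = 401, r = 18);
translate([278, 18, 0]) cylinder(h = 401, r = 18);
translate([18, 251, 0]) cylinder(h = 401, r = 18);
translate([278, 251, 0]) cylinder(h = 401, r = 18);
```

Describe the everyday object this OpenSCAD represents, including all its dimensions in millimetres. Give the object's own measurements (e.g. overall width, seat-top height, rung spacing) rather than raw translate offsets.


A four-legged stool. The seat is a 296×269×31 mm slab whose top surface is at z = 432 mm; four round legs, each 36 mm in diameter, run from the floor (z = 0) to the underside of the seat, each leg's axis is inset half a diameter from the nearest pair of seat edges (so the leg's bounding box is flush with the corner).


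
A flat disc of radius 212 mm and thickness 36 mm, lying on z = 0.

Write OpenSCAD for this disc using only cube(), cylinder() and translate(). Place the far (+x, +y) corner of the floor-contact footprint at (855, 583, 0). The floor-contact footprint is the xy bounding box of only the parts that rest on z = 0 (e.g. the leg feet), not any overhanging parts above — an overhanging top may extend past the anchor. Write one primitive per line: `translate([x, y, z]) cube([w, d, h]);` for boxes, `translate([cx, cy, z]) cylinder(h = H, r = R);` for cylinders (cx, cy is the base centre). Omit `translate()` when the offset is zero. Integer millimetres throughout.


translate([643, 371, 0]) cylinder(h = 36, r = 212);


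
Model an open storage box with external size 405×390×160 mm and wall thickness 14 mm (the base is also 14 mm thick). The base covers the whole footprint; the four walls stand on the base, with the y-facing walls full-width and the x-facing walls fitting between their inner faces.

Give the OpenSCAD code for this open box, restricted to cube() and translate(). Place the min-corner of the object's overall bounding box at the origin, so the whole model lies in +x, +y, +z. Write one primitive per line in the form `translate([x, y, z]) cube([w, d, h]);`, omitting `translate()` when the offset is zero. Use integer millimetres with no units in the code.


cube([405, 390, 14]);
translate([0, 0, 14]) cube([405, 14, 146]);
translate([0, 376, 14]) cube([405, 14, 146]);
translate([0, 14, 14]) cube([14, 362, 146]);
translate([391, 14, 14]) cube([14, 362, 146]);


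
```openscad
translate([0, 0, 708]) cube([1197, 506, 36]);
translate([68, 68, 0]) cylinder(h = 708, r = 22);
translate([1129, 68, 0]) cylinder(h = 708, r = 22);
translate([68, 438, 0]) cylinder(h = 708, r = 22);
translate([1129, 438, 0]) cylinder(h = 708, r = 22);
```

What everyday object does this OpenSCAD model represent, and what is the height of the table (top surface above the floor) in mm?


A table. The table height is 744 mm.

A 1197×506×36 slab sits at z = 708 on four Ø44 mm round legs — a table. The top surface is at 708 + 36 = 744 mm.


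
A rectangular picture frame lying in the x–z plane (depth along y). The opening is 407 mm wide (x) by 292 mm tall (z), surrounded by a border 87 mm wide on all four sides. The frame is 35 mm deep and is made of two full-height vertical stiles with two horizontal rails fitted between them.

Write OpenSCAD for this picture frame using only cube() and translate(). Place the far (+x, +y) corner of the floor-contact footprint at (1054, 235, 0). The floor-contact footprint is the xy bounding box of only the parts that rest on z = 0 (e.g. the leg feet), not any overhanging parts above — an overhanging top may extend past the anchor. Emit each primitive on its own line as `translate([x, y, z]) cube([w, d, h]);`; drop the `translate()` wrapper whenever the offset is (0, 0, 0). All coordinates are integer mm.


translate([473, 200, 0]) cube([87, 35, 466]);
translate([967, 200, 0]) cube([87, 35, 466]);
translate([560, 200, 0]) cube([407, 35, 87]);
translate([560, 200, 379]) cube([407, 35, 87]);


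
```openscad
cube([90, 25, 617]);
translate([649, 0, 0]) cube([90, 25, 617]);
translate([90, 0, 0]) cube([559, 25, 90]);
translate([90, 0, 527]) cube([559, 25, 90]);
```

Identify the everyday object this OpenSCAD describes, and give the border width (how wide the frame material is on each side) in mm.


A picture frame. The border width is 90 mm.

Four thin pieces enclosing a rectangular opening — a picture frame. The two full-height stiles are 617 mm tall; the top rail sits at z = 527 and is 90 mm tall, so the border above the opening is 617 − 527 = 90 mm, matching the stile x-width.


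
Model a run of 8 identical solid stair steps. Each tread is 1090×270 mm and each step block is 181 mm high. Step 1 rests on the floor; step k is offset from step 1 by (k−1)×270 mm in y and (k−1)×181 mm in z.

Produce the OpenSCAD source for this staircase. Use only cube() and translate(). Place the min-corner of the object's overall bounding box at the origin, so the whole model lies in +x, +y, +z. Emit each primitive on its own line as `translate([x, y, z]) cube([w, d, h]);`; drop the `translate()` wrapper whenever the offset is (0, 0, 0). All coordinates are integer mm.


cube([1090, 270, 181]);
translate([0, 270, 181]) cube([1090, 270, 181]);
translate([0, 540, 362]) cube([1090, 270, 181]);
translate([0, 810, 543]) cube([1090, 270, 181]);
translate([0, 1080, 724]) cube([1090, 270, 181]);
translate([0, 1350, 905]) cube([1090, 270, 181]);
translate([0, 1620, 1086]) cube([1090, 270, 181]);
translate([0, 1890, 1267]) cube([1090, 270, 181]);


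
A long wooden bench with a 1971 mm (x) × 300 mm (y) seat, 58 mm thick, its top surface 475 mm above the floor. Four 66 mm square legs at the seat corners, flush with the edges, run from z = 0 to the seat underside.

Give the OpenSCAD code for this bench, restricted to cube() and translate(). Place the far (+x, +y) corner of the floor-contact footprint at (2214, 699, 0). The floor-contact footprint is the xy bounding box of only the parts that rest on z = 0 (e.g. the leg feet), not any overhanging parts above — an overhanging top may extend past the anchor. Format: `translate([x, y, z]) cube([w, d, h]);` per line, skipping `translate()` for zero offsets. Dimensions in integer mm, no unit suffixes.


translate([243, 399, 417]) cube([1971, 300, 58]);
translate([243, 399, 0]) cube([66, 66, 417]);
translate([243, 633, 0]) cube([66, 66, 417]);
translate([2148, 399, 0]) cube([66, 66, 417]);
translate([2148, 633, 0]) cube([66, 66, 417]);


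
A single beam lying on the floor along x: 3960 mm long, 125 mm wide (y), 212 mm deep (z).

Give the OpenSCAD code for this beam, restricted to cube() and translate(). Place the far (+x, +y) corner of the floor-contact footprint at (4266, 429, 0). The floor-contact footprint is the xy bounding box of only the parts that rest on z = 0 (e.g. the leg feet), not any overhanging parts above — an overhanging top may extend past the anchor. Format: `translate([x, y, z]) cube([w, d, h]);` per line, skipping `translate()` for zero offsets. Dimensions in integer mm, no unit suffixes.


translate([306, 304, 0]) cube([3960, 125, 212]);


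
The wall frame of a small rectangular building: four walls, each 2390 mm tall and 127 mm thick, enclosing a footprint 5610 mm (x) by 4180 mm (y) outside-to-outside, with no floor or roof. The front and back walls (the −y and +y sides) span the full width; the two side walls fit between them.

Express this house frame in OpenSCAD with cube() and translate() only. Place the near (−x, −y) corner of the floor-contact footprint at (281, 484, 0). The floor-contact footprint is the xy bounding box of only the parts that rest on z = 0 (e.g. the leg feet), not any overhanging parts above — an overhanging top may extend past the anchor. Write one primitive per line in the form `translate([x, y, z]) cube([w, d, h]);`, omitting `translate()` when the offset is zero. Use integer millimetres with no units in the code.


translate([281, 484, 0]) cube([5610, 127, 2390]);
translate([281, 4537, 0]) cube([5610, 127, 2390]);
translate([281, 611, 0]) cube([127, 3926, 2390]);
translate([5764, 611, 0]) cube([127, 3926, 2390]);


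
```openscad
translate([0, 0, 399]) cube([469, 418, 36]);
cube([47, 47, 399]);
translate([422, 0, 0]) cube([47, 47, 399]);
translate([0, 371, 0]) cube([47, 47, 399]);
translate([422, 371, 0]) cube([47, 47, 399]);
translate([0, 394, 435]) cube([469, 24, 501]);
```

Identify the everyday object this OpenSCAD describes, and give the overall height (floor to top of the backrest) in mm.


A chair. The overall height is 936 mm.

A slab on four corner posts with a tall panel at the back — a chair. The seat slab sits at z = 399 with thickness 36, and the 501 mm backrest starts at the seat top, so the overall height is 399 + 36 + 501 = 936 mm.


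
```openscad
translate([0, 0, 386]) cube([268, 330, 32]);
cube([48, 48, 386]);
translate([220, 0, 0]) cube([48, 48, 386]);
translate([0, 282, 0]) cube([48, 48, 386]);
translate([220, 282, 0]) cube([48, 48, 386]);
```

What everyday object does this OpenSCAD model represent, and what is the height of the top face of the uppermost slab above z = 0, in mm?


A stool. The seat height is 418 mm.

A 268×330×32 slab at z = 386 on four corner posts — a stool. The seat top is 386 + 32 = 418 mm.


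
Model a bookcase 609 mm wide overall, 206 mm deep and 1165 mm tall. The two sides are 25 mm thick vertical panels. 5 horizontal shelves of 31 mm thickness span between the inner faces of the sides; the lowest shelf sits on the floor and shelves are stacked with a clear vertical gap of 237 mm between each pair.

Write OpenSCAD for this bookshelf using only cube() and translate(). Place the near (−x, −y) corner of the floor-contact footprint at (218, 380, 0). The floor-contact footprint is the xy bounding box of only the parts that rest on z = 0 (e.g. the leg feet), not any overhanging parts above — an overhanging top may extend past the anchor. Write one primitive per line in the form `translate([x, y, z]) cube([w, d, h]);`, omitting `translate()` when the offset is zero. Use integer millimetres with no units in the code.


translate([218, 380, 0]) cube([25, 206, 1165]);
translate([802, 380, 0]) cube([25, 206, 1165]);
translate([243, 380, 0]) cube([559, 206, 31]);
translate([243, 380, 268]) cube([559, 206, 31]);
translate([243, 380, 536]) cube([559, 206, 31]);
translate([243, 380, 804]) cube([559, 206, 31]);
translate([243, 380, 1072]) cube([559, 206, 31]);


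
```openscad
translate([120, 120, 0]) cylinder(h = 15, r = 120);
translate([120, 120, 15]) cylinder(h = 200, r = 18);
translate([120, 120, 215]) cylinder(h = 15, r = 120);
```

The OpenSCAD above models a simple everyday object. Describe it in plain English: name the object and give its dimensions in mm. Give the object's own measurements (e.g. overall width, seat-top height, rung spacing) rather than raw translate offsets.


A spool: two coaxial disc flanges of radius 120 mm and thickness 15 mm, joined by a core cylinder of radius 18 mm and height 200 mm. The lower flange rests on z = 0 and the three cylinders share a vertical axis.


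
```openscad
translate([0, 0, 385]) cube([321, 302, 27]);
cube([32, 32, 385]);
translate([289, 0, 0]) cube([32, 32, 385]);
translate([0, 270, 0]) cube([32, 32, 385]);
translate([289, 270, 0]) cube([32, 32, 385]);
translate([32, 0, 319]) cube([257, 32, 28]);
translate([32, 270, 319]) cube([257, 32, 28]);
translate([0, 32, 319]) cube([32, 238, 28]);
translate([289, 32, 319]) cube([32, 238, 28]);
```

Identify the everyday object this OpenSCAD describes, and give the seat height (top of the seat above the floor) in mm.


A stool. The seat height is 412 mm.

A 321×302×27 slab at z = 385 on four corner posts — a stool. The seat top is 385 + 27 = 412 mm.


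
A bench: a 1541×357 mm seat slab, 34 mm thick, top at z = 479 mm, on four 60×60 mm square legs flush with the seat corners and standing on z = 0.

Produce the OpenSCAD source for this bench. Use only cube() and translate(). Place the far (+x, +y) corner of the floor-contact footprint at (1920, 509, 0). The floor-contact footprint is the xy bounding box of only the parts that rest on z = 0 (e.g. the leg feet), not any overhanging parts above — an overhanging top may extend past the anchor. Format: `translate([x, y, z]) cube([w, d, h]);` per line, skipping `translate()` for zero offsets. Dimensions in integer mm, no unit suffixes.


translate([379, 152, 445]) cube([1541, 357, 34]);
translate([379, 152, 0]) cube([60, 60, 445]);
translate([379, 449, 0]) cube([60, 60, 445]);
translate([1860, 152, 0]) cube([60, 60, 445]);
translate([1860, 449, 0]) cube([60, 60, 445]);


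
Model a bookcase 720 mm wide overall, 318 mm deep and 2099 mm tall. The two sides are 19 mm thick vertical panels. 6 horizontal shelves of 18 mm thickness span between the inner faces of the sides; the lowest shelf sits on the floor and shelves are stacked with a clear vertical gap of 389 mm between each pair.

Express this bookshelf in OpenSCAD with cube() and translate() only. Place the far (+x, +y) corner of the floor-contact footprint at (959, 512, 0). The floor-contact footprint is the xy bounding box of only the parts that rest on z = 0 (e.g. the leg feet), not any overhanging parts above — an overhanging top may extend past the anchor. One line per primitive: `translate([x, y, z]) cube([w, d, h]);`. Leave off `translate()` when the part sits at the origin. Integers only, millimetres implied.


translate([239, 194, 0]) cube([19, 318, 2099]);
translate([940, 194, 0]) cube([19, 318, 2099]);
translate([258, 194, 0]) cube([682, 318, 18]);
translate([258, 194, 407]) cube([682, 318, 18]);
translate([258, 194, 814]) cube([682, 318, 18]);
translate([258, 194, 1221]) cube([682, 318, 18]);
translate([258, 194, 1628]) cube([682, 318, 18]);
translate([258, 194, 2035]) cube([682, 318, 18]);


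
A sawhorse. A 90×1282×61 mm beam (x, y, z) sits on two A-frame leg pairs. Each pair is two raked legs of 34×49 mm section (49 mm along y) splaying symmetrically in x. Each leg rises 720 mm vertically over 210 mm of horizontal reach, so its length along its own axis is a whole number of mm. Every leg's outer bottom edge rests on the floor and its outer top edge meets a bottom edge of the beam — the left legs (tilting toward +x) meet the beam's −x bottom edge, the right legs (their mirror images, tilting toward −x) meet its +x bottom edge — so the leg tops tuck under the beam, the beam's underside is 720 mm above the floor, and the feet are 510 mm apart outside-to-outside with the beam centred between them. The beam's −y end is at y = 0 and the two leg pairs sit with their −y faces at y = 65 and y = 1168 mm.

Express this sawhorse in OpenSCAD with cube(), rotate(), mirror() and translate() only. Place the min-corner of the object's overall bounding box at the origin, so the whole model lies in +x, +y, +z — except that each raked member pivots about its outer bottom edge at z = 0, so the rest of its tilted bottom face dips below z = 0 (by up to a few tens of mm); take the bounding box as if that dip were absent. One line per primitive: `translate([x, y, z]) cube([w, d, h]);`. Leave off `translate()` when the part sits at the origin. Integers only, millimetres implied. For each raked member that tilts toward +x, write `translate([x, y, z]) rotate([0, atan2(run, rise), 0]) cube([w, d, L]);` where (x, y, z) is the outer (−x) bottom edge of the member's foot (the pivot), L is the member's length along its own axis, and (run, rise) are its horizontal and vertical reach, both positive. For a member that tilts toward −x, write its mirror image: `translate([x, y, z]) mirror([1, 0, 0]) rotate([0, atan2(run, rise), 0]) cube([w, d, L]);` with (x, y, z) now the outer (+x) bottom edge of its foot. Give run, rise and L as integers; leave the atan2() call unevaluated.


translate([210, 0, 720]) cube([90, 1282, 61]);
translate([0, 65, 0]) rotate([0, atan2(210, 720), 0]) cube([34, 49, 750]);
translate([510, 65, 0]) mirror([1, 0, 0]) rotate([0, atan2(210, 720), 0]) cube([34, 49, 750]);
translate([0, 1168, 0]) rotate([0, atan2(210, 720), 0]) cube([34, 49, 750]);
translate([510, 1168, 0]) mirror([1, 0, 0]) rotate([0, atan2(210, 720), 0]) cube([34, 49, 750]);


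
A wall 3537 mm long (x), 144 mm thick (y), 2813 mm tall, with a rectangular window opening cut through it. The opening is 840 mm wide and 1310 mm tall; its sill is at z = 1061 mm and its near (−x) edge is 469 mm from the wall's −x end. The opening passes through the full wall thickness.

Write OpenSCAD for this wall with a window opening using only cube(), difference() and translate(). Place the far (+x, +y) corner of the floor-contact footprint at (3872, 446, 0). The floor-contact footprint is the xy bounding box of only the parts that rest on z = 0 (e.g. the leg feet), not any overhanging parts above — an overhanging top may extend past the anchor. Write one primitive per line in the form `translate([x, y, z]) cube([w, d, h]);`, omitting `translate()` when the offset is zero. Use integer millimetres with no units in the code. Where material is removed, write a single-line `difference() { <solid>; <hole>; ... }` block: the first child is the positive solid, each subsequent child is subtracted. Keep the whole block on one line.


difference() { translate([335, 302, 0]) cube([3537, 144, 2813]); translate([804, 302, 1061]) cube([840, 144, 1310]); }


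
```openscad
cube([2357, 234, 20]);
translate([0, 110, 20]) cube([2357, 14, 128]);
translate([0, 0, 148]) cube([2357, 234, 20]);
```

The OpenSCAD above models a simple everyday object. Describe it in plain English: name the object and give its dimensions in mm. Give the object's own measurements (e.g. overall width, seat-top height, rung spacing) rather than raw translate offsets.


An I-beam lying along x, 2357 mm long. Overall section height 168 mm. Two flanges 234 mm wide (y) and 20 mm thick, one on the floor and one at the top; a web 14 mm thick runs between them, centred on the flange width.


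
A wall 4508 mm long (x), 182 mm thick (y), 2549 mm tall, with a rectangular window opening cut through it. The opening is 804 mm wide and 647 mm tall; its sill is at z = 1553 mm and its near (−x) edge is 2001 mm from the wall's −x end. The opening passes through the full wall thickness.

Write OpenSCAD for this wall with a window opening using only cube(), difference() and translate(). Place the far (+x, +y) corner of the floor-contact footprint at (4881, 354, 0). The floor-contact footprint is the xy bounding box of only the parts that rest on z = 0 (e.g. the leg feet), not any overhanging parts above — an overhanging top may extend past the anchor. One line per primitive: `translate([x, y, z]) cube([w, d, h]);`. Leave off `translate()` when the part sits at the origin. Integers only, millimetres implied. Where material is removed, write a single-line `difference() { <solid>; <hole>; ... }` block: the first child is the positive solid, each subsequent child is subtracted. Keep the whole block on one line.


difference() { translate([373, 172, 0]) cube([4508, 182, 2549]); translate([2374, 172, 1553]) cube([804, 182, 647]); }


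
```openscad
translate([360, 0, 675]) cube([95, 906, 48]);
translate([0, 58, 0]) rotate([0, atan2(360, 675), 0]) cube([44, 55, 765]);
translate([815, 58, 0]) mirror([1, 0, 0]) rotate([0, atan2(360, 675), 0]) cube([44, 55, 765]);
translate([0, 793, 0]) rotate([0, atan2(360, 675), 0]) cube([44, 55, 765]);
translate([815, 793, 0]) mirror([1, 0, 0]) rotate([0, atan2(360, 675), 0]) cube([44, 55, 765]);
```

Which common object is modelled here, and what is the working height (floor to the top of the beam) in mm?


A sawhorse. The overall height is 723 mm.

A beam across two mirrored pairs of raked legs — a sawhorse. The beam's underside is at z = 675 (matching the legs' vertical rise in atan2(360, 675)) and the beam is 48 mm tall, so its top is at 675 + 48 = 723 mm. The raked legs top out at the beam's underside, so that is the highest point.


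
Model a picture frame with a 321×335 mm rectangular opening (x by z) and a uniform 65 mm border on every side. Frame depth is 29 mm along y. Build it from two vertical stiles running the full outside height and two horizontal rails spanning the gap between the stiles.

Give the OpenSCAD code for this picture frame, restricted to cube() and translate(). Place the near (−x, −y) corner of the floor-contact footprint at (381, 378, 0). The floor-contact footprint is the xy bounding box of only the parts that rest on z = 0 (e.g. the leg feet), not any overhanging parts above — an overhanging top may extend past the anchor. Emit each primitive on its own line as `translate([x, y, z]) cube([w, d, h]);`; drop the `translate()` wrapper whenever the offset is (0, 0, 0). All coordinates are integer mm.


translate([381, 378, 0]) cube([65, 29, 465]);
translate([767, 378, 0]) cube([65, 29, 465]);
translate([446, 378, 0]) cube([321, 29, 65]);
translate([446, 378, 400]) cube([321, 29, 65]);


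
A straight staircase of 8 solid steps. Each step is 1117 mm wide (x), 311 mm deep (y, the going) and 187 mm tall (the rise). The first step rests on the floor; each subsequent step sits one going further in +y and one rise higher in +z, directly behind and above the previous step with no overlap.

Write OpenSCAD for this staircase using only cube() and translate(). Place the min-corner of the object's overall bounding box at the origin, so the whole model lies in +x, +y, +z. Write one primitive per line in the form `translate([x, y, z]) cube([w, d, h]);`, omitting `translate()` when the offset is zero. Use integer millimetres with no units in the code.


cube([1117, 311, 187]);
translate([0, 311, 187]) cube([1117, 311, 187]);
translate([0, 622, 374]) cube([1117, 311, 187]);
translate([0, 933, 561]) cube([1117, 311, 187]);
translate([0, 1244, 748]) cube([1117, 311, 187]);
translate([0, 1555, 935]) cube([1117, 311, 187]);
translate([0, 1866, 1122]) cube([1117, 311, 187]);
translate([0, 2177, 1309]) cube([1117, 311, 187]);


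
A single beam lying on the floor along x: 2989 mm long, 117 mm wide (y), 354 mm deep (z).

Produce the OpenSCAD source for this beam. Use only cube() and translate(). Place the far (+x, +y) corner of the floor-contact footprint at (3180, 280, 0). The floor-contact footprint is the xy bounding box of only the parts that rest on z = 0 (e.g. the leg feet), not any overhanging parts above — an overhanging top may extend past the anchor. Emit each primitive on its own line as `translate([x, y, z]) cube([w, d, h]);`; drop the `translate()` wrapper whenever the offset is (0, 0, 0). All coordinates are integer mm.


translate([191, 163, 0]) cube([2989, 117, 354]);


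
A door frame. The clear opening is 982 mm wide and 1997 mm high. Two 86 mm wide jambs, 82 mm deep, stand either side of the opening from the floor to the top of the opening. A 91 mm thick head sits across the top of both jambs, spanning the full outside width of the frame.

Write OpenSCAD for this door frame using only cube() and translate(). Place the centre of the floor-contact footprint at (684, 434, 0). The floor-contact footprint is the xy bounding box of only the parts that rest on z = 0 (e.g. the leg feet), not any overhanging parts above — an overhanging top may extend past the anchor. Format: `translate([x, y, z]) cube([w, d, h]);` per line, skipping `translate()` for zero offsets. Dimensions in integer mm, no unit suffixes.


translate([107, 393, 0]) cube([86, 82, 1997]);
translate([1175, 393, 0]) cube([86, 82, 1997]);
translate([107, 393, 1997]) cube([1154, 82, 91]);


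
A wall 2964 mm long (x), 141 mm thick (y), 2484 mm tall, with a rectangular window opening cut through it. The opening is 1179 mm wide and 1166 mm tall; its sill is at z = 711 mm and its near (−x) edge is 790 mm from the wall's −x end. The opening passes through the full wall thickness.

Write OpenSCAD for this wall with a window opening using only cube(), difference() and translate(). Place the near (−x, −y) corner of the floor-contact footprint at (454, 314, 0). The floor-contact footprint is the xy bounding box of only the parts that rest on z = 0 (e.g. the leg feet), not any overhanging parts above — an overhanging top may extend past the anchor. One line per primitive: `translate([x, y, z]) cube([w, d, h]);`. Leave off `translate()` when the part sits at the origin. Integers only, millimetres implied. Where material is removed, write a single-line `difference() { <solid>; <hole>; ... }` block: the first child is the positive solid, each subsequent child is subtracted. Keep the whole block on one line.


difference() { translate([454, 314, 0]) cube([2964, 141, 2484]); translate([1244, 314, 711]) cube([1179, 141, 1166]); }


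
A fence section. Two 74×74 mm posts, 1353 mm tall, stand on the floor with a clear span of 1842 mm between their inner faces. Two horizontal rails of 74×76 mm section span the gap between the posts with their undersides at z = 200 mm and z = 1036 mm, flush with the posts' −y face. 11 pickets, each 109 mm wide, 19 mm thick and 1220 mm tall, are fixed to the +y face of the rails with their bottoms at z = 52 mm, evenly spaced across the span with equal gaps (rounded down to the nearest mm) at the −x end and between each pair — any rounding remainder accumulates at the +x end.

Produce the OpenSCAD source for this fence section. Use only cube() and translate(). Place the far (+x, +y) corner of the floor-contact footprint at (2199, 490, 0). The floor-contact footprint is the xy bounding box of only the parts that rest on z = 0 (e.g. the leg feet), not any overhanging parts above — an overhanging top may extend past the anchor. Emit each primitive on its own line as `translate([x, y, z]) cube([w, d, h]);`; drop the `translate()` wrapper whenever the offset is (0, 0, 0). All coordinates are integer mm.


translate([209, 416, 0]) cube([74, 74, 1353]);
translate([2125, 416, 0]) cube([74, 74, 1353]);
translate([283, 416, 200]) cube([1842, 74, 76]);
translate([283, 416, 1036]) cube([1842, 74, 76]);
translate([336, 490, 52]) cube([109, 19, 1220]);
translate([498, 490, 52]) cube([109, 19, 1220]);
translate([660, 490, 52]) cube([109, 19, 1220]);
translate([822, 490, 52]) cube([109, 19, 1220]);
translate([984, 490, 52]) cube([109, 19, 1220]);
translate([1146, 490, 52]) cube([109, 19, 1220]);
translate([1308, 490, 52]) cube([109, 19, 1220]);
translate([1470, 490, 52]) cube([109, 19, 1220]);
translate([1632, 490, 52]) cube([109, 19, 1220]);
translate([1794, 490, 52]) cube([109, 19, 1220]);
translate([1956, 490, 52]) cube([109, 19, 1220]);


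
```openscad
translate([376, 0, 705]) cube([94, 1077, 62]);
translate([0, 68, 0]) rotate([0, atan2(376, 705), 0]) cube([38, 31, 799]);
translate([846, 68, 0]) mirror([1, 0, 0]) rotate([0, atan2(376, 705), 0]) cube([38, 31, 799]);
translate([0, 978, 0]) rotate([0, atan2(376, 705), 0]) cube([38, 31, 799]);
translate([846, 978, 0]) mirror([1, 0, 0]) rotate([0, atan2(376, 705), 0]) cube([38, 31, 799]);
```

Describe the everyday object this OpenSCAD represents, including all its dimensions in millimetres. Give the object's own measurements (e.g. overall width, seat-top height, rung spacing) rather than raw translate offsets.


A sawhorse. A 94×1077×62 mm beam (x, y, z) sits on two A-frame leg pairs. Each pair is two raked legs of 38×31 mm section (31 mm along y) splaying symmetrically in x. Each leg rises 705 mm vertically over 376 mm of horizontal reach and is 799 mm long along its own axis. Every leg's outer bottom edge rests on the floor and its outer top edge meets a bottom edge of the beam — the left legs (tilting toward +x) meet the beam's −x bottom edge, the right legs (their mirror images, tilting toward −x) meet its +x bottom edge — so the leg tops tuck under the beam, the beam's underside is 705 mm above the floor, and the feet are 846 mm apart outside-to-outside with the beam centred between them. The two leg pairs are set in 68 mm from either end of the beam.


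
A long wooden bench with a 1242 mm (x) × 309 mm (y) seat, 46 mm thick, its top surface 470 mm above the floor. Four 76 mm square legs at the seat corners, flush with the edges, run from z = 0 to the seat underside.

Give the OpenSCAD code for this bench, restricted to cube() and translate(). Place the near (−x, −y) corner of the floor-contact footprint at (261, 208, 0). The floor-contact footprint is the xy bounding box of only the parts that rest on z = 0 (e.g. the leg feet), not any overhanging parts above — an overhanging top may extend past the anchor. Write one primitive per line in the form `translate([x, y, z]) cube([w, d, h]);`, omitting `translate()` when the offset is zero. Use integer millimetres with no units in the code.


translate([261, 208, 424]) cube([1242, 309, 46]);
translate([261, 208, 0]) cube([76, 76, 424]);
translate([261, 441, 0]) cube([76, 76, 424]);
translate([1427, 208, 0]) cube([76, 76, 424]);
translate([1427, 441, 0]) cube([76, 76, 424]);


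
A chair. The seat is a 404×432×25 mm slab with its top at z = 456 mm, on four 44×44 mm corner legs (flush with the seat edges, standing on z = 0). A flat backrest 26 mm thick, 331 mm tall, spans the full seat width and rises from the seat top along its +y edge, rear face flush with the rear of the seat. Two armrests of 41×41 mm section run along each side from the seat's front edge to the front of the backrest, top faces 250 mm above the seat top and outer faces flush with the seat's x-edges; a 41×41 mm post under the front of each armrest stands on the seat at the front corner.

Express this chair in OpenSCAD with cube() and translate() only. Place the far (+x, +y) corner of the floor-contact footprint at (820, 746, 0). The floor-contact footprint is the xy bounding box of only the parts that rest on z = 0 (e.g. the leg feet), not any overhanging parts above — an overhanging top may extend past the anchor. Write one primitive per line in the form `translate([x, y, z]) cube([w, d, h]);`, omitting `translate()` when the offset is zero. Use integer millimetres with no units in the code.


translate([416, 314, 431]) cube([404, 432, 25]);
translate([416, 314, 0]) cube([44, 44, 431]);
translate([776, 314, 0]) cube([44, 44, 431]);
translate([416, 702, 0]) cube([44, 44, 431]);
translate([776, 702, 0]) cube([44, 44, 431]);
translate([416, 720, 456]) cube([404, 26, 331]);
translate([416, 314, 665]) cube([41, 406, 41]);
translate([779, 314, 665]) cube([41, 406, 41]);
translate([416, 314, 456]) cube([41, 41, 209]);
translate([779, 314, 456]) cube([41, 41, 209]);


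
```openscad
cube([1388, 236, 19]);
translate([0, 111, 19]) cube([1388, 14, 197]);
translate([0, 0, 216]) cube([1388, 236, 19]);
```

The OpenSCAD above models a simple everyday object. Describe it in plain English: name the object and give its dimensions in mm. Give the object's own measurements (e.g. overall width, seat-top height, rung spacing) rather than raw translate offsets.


An I-beam lying along x, 1388 mm long. Overall section height 235 mm. Two flanges 236 mm wide (y) and 19 mm thick, one on the floor and one at the top; a web 14 mm thick runs between them, centred on the flange width.


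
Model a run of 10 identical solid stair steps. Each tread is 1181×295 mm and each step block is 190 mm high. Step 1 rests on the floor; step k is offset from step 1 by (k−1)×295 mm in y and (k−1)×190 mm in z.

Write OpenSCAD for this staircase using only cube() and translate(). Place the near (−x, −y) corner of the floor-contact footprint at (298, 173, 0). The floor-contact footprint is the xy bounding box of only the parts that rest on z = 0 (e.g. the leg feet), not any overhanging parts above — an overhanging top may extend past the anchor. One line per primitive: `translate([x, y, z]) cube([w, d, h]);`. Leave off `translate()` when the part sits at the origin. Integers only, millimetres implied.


translate([298, 173, 0]) cube([1181, 295, 190]);
translate([298, 468, 190]) cube([1181, 295, 190]);
translate([298, 763, 380]) cube([1181, 295, 190]);
translate([298, 1058, 570]) cube([1181, 295, 190]);
translate([298, 1353, 760]) cube([1181, 295, 190]);
translate([298, 1648, 950]) cube([1181, 295, 190]);
translate([298, 1943, 1140]) cube([1181, 295, 190]);
translate([298, 2238, 1330]) cube([1181, 295, 190]);
translate([298, 2533, 1520]) cube([1181, 295, 190]);
translate([298, 2828, 1710]) cube([1181, 295, 190]);


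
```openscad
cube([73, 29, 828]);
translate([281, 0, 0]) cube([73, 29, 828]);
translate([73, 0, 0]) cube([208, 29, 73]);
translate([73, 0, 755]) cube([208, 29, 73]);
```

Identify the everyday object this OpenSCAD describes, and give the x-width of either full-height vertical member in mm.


A picture frame. The border width is 73 mm.

Four thin pieces enclosing a rectangular opening — a picture frame. The two full-height stiles are 828 mm tall; the top rail sits at z = 755 and is 73 mm tall, so the border above the opening is 828 − 755 = 73 mm, matching the stile x-width.


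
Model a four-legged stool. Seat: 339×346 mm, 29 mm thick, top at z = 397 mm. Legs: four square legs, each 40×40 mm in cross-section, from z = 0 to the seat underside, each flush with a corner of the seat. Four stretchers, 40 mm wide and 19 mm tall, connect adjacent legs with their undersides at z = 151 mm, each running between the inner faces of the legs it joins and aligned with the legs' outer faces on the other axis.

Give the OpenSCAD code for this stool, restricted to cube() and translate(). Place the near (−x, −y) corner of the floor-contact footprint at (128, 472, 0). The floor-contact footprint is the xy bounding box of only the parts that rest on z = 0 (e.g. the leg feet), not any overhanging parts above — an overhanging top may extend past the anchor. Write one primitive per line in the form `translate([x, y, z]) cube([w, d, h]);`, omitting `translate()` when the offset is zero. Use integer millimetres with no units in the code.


translate([128, 472, 368]) cube([339, 346, 29]);
translate([128, 472, 0]) cube([40, 40, 368]);
translate([427, 472, 0]) cube([40, 40, 368]);
translate([128, 778, 0]) cube([40, 40, 368]);
translate([427, 778, 0]) cube([40, 40, 368]);
translate([168, 472, 151]) cube([259, 40, 19]);
translate([168, 778, 151]) cube([259, 40, 19]);
translate([128, 512, 151]) cube([40, 266, 19]);
translate([427, 512, 151]) cube([40, 266, 19]);


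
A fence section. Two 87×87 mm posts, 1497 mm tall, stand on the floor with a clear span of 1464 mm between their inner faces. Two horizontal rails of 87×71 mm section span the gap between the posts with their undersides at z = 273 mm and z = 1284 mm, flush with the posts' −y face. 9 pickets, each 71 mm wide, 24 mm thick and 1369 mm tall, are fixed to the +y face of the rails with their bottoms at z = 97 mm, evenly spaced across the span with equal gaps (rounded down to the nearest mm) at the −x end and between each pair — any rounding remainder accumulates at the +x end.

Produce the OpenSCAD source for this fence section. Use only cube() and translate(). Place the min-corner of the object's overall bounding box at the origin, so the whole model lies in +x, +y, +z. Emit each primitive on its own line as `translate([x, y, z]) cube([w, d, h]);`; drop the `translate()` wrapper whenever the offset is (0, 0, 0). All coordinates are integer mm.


cube([87, 87, 1497]);
translate([1551, 0, 0]) cube([87, 87, 1497]);
translate([87, 0, 273]) cube([1464, 87, 71]);
translate([87, 0, 1284]) cube([1464, 87, 71]);
translate([169, 87, 97]) cube([71, 24, 1369]);
translate([322, 87, 97]) cube([71, 24, 1369]);
translate([475, 87, 97]) cube([71, 24, 1369]);
translate([628, 87, 97]) cube([71, 24, 1369]);
translate([781, 87, 97]) cube([71, 24, 1369]);
translate([934, 87, 97]) cube([71, 24, 1369]);
translate([1087, 87, 97]) cube([71, 24, 1369]);
translate([1240, 87, 97]) cube([71, 24, 1369]);
translate([1393, 87, 97]) cube([71, 24, 1369]);


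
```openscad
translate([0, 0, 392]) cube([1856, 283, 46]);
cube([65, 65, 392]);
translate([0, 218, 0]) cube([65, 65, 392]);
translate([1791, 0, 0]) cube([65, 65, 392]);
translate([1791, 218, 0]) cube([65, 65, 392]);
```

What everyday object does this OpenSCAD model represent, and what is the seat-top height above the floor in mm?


A bench. The seat-top height is 438 mm.

A long slab on four corner posts — a bench. The slab sits at z = 392 with thickness 46, so the top is 392 + 46 = 438 mm.


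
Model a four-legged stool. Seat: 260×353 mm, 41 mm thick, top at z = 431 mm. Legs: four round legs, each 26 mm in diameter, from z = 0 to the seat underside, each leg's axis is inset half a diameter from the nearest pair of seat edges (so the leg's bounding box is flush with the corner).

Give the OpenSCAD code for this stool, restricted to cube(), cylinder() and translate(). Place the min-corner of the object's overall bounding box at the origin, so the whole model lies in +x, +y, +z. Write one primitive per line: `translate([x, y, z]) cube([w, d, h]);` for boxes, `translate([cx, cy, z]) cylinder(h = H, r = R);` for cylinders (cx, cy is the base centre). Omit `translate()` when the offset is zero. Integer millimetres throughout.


translate([0, 0, 390]) cube([260, 353, 41]);
translate([13, 13, 0]) cylinder(h = 390, r = 13);
translate([247, 13, 0]) cylinder(h = 390, r = 13);
translate([13, 340, 0]) cylinder(h = 390, r = 13);
translate([247, 340, 0]) cylinder(h = 390, r = 13);


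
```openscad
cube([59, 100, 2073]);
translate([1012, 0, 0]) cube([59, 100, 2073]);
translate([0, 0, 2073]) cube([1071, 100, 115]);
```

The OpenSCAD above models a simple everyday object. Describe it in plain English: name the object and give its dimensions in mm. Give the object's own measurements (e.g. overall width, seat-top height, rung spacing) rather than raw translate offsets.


A door frame. The clear opening is 953 mm wide and 2073 mm high. Two 59 mm wide jambs, 100 mm deep, stand either side of the opening from the floor to the top of the opening. A 115 mm thick head sits across the top of both jambs, spanning the full outside width of the frame.


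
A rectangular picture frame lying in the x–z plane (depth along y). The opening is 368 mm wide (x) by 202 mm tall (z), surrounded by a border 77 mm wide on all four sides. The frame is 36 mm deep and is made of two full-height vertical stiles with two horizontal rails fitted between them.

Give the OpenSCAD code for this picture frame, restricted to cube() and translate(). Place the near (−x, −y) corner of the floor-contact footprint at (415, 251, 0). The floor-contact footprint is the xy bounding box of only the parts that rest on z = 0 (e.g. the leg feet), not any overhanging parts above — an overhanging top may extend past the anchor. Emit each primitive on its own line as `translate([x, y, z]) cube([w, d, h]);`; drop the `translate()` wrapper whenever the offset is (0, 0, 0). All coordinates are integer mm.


translate([415, 251, 0]) cube([77, 36, 356]);
translate([860, 251, 0]) cube([77, 36, 356]);
translate([492, 251, 0]) cube([368, 36, 77]);
translate([492, 251, 279]) cube([368, 36, 77]);


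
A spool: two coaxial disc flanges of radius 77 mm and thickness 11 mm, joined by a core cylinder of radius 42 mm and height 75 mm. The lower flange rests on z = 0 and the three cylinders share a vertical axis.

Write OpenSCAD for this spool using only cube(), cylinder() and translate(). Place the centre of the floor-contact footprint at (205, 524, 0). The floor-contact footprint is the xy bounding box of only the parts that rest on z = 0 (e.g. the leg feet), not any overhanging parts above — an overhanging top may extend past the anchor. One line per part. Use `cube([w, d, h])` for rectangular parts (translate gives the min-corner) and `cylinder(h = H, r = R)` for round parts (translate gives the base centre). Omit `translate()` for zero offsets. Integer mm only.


translate([205, 524, 0]) cylinder(h = 11, r = 77);
translate([205, 524, 11]) cylinder(h = 75, r = 42);
translate([205, 524, 86]) cylinder(h = 11, r = 77);


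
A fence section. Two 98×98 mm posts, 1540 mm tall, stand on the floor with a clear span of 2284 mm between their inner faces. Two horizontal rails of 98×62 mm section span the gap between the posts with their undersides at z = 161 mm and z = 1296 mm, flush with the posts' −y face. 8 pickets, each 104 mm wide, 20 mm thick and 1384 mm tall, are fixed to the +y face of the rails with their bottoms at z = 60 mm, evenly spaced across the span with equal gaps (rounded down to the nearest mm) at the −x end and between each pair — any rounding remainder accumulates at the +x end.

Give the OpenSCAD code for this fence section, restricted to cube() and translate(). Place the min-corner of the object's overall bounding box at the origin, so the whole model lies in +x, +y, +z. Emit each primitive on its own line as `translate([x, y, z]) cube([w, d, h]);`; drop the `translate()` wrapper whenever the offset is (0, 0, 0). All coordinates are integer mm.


cube([98, 98, 1540]);
translate([2382, 0, 0]) cube([98, 98, 1540]);
translate([98, 0, 161]) cube([2284, 98, 62]);
translate([98, 0, 1296]) cube([2284, 98, 62]);
translate([259, 98, 60]) cube([104, 20, 1384]);
translate([524, 98, 60]) cube([104, 20, 1384]);
translate([789, 98, 60]) cube([104, 20, 1384]);
translate([1054, 98, 60]) cube([104, 20, 1384]);
translate([1319, 98, 60]) cube([104, 20, 1384]);
translate([1584, 98, 60]) cube([104, 20, 1384]);
translate([1849, 98, 60]) cube([104, 20, 1384]);
translate([2114, 98, 60]) cube([104, 20, 1384]);
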